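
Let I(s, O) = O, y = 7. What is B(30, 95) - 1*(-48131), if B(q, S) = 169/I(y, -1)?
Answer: 47962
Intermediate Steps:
B(q, S) = -169 (B(q, S) = 169/(-1) = 169*(-1) = -169)
B(30, 95) - 1*(-48131) = -169 - 1*(-48131) = -169 + 48131 = 47962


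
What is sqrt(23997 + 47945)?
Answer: sqrt(71942) ≈ 268.22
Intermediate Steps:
sqrt(23997 + 47945) = sqrt(71942)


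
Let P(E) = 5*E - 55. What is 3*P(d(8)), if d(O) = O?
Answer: -45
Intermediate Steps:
P(E) = -55 + 5*E
3*P(d(8)) = 3*(-55 + 5*8) = 3*(-55 + 40) = 3*(-15) = -45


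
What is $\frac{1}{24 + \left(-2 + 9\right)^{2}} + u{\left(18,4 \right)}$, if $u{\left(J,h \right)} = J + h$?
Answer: $\frac{1607}{73} \approx 22.014$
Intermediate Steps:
$\frac{1}{24 + \left(-2 + 9\right)^{2}} + u{\left(18,4 \right)} = \frac{1}{24 + \left(-2 + 9\right)^{2}} + \left(18 + 4\right) = \frac{1}{24 + 7^{2}} + 22 = \frac{1}{24 + 49} + 22 = \frac{1}{73} + 22 = \frac{1607}{73}$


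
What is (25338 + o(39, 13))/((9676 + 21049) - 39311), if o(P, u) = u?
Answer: -25351/8586 ≈ -2.9526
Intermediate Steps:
(25338 + o(39, 13))/((9676 + 21049) - 39311) = (25338 + 13)/((9676 + 21049) - 39311) = 25351/(30725 - 39311) = 25351/(-8586) = 25351*(-1/8586) = -25351/8586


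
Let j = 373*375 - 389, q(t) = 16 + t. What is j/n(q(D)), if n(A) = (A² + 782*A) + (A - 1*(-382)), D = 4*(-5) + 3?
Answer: -69743/200 ≈ -348.71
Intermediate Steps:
D = -17 (D = -20 + 3 = -17)
j = 139486 (j = 139875 - 389 = 139486)
n(A) = 382 + A² + 783*A (n(A) = (A² + 782*A) + (A + 382) = (A² + 782*A) + (382 + A) = 382 + A² + 783*A)
j/n(q(D)) = 139486/(382 + (16 - 17)² + 783*(16 - 17)) = 139486/(382 + (-1)² + 783*(-1)) = 139486/(382 + 1 - 783) = 139486/(-400) = 139486*(-1/400) = -69743/200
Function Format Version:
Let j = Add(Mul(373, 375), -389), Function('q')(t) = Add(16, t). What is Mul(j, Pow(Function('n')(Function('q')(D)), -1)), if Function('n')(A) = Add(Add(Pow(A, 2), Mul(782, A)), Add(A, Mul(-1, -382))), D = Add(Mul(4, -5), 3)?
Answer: Rational(-69743, 200) ≈ -348.71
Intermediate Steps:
D = -17 (D = Add(-20, 3) = -17)
j = 139486 (j = Add(139875, -389) = 139486)
Function('n')(A) = Add(382, Pow(A, 2), Mul(783, A)) (Function('n')(A) = Add(Add(Pow(A, 2), Mul(782, A)), Add(A, 382)) = Add(Add(Pow(A, 2), Mul(782, A)), Add(382, A)) = Add(382, Pow(A, 2), Mul(783, A)))
Mul(j, Pow(Function('n')(Function('q')(D)), -1)) = Mul(139486, Pow(Add(382, Pow(Add(16, -17), 2), Mul(783, Add(16, -17))), -1)) = Mul(139486, Pow(Add(382, Pow(-1, 2), Mul(783, -1)), -1)) = Mul(139486, Pow(Add(382, 1, -783), -1)) = Mul(139486, Pow(-400, -1)) = Mul(139486, Rational(-1, 400)) = Rational(-69743, 200)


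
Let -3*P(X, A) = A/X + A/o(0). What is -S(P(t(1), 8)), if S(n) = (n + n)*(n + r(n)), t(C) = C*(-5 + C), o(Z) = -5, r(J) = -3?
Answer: 108/25 ≈ 4.3200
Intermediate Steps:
P(X, A) = A/15 - A/(3*X) (P(X, A) = -(A/X + A/(-5))/3 = -(A/X + A*(-1/5))/3 = -(A/X - A/5)/3 = -(-A/5 + A/X)/3 = A/15 - A/(3*X))
S(n) = 2*n*(-3 + n) (S(n) = (n + n)*(n - 3) = (2*n)*(-3 + n) = 2*n*(-3 + n))
-S(P(t(1), 8)) = -2*(1/15)*8*(-5 + 1*(-5 + 1))/(1*(-5 + 1))*(-3 + (1/15)*8*(-5 + 1*(-5 + 1))/(1*(-5 + 1))) = -2*(1/15)*8*(-5 + 1*(-4))/(1*(-4))*(-3 + (1/15)*8*(-5 + 1*(-4))/(1*(-4))) = -2*(1/15)*8*(-5 - 4)/(-4)*(-3 + (1/15)*8*(-5 - 4)/(-4)) = -2*(1/15)*8*(-1/4)*(-9)*(-3 + (1/15)*8*(-1/4)*(-9)) = -2*6*(-3 + 6/5)/5 = -2*6*(-9)/(5*5) = -1*(-108/25) = 108/25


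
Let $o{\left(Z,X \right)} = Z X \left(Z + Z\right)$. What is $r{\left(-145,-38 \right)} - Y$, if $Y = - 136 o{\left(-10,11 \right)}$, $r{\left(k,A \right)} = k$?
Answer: $299055$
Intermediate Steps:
$o{\left(Z,X \right)} = 2 X Z^{2}$ ($o{\left(Z,X \right)} = X Z 2 Z = 2 X Z^{2}$)
$Y = -299200$ ($Y = - 136 \cdot 2 \cdot 11 \left(-10\right)^{2} = - 136 \cdot 2 \cdot 11 \cdot 100 = \left(-136\right) 2200 = -299200$)
$r{\left(-145,-38 \right)} - Y = -145 - -299200 = -145 + 299200 = 299055$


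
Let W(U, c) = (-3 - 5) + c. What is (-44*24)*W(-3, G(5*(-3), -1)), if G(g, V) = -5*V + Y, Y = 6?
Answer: -3168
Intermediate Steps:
G(g, V) = 6 - 5*V (G(g, V) = -5*V + 6 = 6 - 5*V)
W(U, c) = -8 + c
(-44*24)*W(-3, G(5*(-3), -1)) = (-44*24)*(-8 + (6 - 5*(-1))) = -1056*(-8 + (6 + 5)) = -1056*(-8 + 11) = -1056*3 = -3168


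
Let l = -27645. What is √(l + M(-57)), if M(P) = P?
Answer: 27*I*√38 ≈ 166.44*I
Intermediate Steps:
√(l + M(-57)) = √(-27645 - 57) = √(-27702) = 27*I*√38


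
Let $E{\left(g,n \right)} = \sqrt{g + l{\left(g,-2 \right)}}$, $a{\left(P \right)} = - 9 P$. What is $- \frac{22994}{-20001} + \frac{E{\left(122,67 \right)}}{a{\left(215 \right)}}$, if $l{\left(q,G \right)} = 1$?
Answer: $\frac{22994}{20001} - \frac{\sqrt{123}}{1935} \approx 1.1439$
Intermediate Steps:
$E{\left(g,n \right)} = \sqrt{1 + g}$ ($E{\left(g,n \right)} = \sqrt{g + 1} = \sqrt{1 + g}$)
$- \frac{22994}{-20001} + \frac{E{\left(122,67 \right)}}{a{\left(215 \right)}} = - \frac{22994}{-20001} + \frac{\sqrt{1 + 122}}{\left(-9\right) 215} = \left(-22994\right) \left(- \frac{1}{20001}\right) + \frac{\sqrt{123}}{-1935} = \frac{22994}{20001} + \sqrt{123} \left(- \frac{1}{1935}\right) = \frac{22994}{20001} - \frac{\sqrt{123}}{1935}$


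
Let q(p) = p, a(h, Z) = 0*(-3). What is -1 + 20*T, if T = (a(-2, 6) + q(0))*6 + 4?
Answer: 79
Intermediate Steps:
a(h, Z) = 0
T = 4 (T = (0 + 0)*6 + 4 = 0*6 + 4 = 0 + 4 = 4)
-1 + 20*T = -1 + 20*4 = -1 + 80 = 79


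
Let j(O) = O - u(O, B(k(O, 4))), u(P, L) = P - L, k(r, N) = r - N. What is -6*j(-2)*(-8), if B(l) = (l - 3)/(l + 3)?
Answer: 144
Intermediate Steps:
B(l) = (-3 + l)/(3 + l)
j(O) = (-7 + O)/(-1 + O) (j(O) = O - (O - (-3 + (O - 1*4))/(3 + (O - 1*4))) = O - (O - (-3 + (O - 4))/(3 + (O - 4))) = O - (O - (-3 + (-4 + O))/(3 + (-4 + O))) = O - (O - (-7 + O)/(-1 + O)) = O + (-O + (-7 + O)/(-1 + O)) = (-7 + O)/(-1 + O))
-6*j(-2)*(-8) = -6*(-7 - 2)/(-1 - 2)*(-8) = -6*(-9)/(-3)*(-8) = -(-2)*(-9)*(-8) = -6*3*(-8) = -18*(-8) = 144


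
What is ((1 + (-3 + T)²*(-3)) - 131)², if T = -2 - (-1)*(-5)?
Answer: 184900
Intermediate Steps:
T = -7 (T = -2 - 1*5 = -2 - 5 = -7)
((1 + (-3 + T)²*(-3)) - 131)² = ((1 + (-3 - 7)²*(-3)) - 131)² = ((1 + (-10)²*(-3)) - 131)² = ((1 + 100*(-3)) - 131)² = ((1 - 300) - 131)² = (-299 - 131)² = (-430)² = 184900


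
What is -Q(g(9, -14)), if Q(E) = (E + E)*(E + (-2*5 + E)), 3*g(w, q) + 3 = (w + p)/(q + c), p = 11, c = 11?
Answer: -8584/81 ≈ -105.98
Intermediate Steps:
g(w, q) = -1 + (11 + w)/(3*(11 + q)) (g(w, q) = -1 + ((w + 11)/(q + 11))/3 = -1 + ((11 + w)/(11 + q))/3 = -1 + (11 + w)/(3*(11 + q)))
Q(E) = 2*E*(-10 + 2*E) (Q(E) = (2*E)*(E + (-10 + E)) = (2*E)*(-10 + 2*E) = 2*E*(-10 + 2*E))
-Q(g(9, -14)) = -4*(-22 + 9 - 3*(-14))/(3*(11 - 14))*(-5 + (-22 + 9 - 3*(-14))/(3*(11 - 14))) = -4*(⅓)*(-22 + 9 + 42)/(-3)*(-5 + (⅓)*(-22 + 9 + 42)/(-3)) = -4*(⅓)*(-⅓)*29*(-5 + (⅓)*(-⅓)*29) = -4*(-29)*(-5 - 29/9)/9 = -4*(-29)*(-74)/(9*9) = -1*8584/81 = -8584/81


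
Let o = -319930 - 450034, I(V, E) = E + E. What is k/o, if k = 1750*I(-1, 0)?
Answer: 0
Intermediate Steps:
I(V, E) = 2*E
o = -769964
k = 0 (k = 1750*(2*0) = 1750*0 = 0)
k/o = 0/(-769964) = 0*(-1/769964) = 0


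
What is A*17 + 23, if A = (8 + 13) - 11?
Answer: 193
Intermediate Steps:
A = 10 (A = 21 - 11 = 10)
A*17 + 23 = 10*17 + 23 = 170 + 23 = 193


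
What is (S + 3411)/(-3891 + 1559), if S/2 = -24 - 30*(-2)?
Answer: -3483/2332 ≈ -1.4936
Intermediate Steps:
S = 72 (S = 2*(-24 - 30*(-2)) = 2*(-24 + 60) = 2*36 = 72)
(S + 3411)/(-3891 + 1559) = (72 + 3411)/(-3891 + 1559) = 3483/(-2332) = 3483*(-1/2332) = -3483/2332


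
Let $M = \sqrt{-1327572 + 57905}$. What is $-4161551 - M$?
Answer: $-4161551 - i \sqrt{1269667} \approx -4.1616 \cdot 10^{6} - 1126.8 i$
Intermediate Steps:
$M = i \sqrt{1269667}$ ($M = \sqrt{-1269667} = i \sqrt{1269667} \approx 1126.8 i$)
$-4161551 - M = -4161551 - i \sqrt{1269667}$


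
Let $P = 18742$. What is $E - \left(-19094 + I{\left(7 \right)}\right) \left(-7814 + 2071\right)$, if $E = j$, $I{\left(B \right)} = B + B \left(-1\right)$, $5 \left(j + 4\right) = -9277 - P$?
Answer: $- \frac{548312249}{5} \approx -1.0966 \cdot 10^{8}$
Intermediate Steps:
$j = - \frac{28039}{5}$ ($j = -4 + \frac{-9277 - 18742}{5} = -4 + \frac{1}{5} \left(-28019\right) = -4 - \frac{28019}{5} = - \frac{28039}{5} \approx -5607.8$)
$I{\left(B \right)} = 0$ ($I{\left(B \right)} = B - B = 0$)
$E = - \frac{28039}{5} \approx -5607.8$
$E - \left(-19094 + I{\left(7 \right)}\right) \left(-7814 + 2071\right) = - \frac{28039}{5} - \left(-19094 + 0\right) \left(-7814 + 2071\right) = - \frac{28039}{5} - \left(-19094\right) \left(-5743\right) = - \frac{28039}{5} - 109656842 = - \frac{548312249}{5}$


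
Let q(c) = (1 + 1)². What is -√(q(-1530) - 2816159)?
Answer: -I*√2816155 ≈ -1678.1*I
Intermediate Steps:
q(c) = 4 (q(c) = 2² = 4)
-√(q(-1530) - 2816159) = -√(4 - 2816159) = -√(-2816155) = -I*√2816155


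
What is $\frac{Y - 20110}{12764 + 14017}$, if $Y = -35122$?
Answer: $- \frac{55232}{26781} \approx -2.0624$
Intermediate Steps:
$\frac{Y - 20110}{12764 + 14017} = \frac{-35122 - 20110}{12764 + 14017} = - \frac{55232}{26781}$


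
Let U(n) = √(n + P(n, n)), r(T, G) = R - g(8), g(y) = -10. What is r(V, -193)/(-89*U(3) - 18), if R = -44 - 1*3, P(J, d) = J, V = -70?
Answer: -111/7867 + 3293*√6/47202 ≈ 0.15678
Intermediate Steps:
R = -47 (R = -44 - 3 = -47)
r(T, G) = -37 (r(T, G) = -47 - 1*(-10) = -47 + 10 = -37)
U(n) = √2*√n (U(n) = √(n + n) = √(2*n) = √2*√n)
r(V, -193)/(-89*U(3) - 18) = -37/(-89*√2*√3 - 18) = -37/(-89*√6 - 18) = -37/(-18 - 89*√6)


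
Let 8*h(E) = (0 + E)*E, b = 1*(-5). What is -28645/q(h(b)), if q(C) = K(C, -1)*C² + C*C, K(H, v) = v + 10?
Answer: -183328/625 ≈ -293.32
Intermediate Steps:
K(H, v) = 10 + v
b = -5
h(E) = E²/8 (h(E) = ((0 + E)*E)/8 = (E*E)/8 = E²/8)
q(C) = 10*C² (q(C) = (10 - 1)*C² + C*C = 9*C² + C² = 10*C²)
-28645/q(h(b)) = -28645/(10*((⅛)*(-5)²)²) = -28645/(10*((⅛)*25)²) = -28645/(10*(25/8)²) = -28645/(10*(625/64)) = -28645/3125/32 = -28645*32/3125 = -183328/625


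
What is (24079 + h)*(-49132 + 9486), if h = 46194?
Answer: -2786043358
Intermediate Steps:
(24079 + h)*(-49132 + 9486) = (24079 + 46194)*(-49132 + 9486) = 70273*(-39646) = -2786043358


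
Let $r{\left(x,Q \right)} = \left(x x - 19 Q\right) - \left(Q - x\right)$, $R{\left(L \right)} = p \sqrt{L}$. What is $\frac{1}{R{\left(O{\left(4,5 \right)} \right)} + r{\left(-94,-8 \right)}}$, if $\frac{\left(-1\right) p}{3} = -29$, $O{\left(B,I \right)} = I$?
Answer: $\frac{8902}{79207759} - \frac{87 \sqrt{5}}{79207759} \approx 0.00010993$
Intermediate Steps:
$p = 87$ ($p = \left(-3\right) \left(-29\right) = 87$)
$R{\left(L \right)} = 87 \sqrt{L}$
$r{\left(x,Q \right)} = x + x^{2} - 20 Q$ ($r{\left(x,Q \right)} = \left(x^{2} - 19 Q\right) - \left(Q - x\right) = x + x^{2} - 20 Q$)
$\frac{1}{R{\left(O{\left(4,5 \right)} \right)} + r{\left(-94,-8 \right)}} = \frac{1}{87 \sqrt{5} - \left(-66 - 8836\right)} = \frac{1}{87 \sqrt{5} + \left(-94 + 8836 + 160\right)} = \frac{1}{87 \sqrt{5} + 8902} = \frac{1}{8902 + 87 \sqrt{5}}$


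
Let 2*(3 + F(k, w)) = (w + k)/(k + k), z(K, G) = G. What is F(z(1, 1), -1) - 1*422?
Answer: -425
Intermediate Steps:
F(k, w) = -3 + (k + w)/(4*k) (F(k, w) = -3 + ((w + k)/(k + k))/2 = -3 + ((k + w)/((2*k)))/2 = -3 + ((k + w)*(1/(2*k)))/2 = -3 + ((k + w)/(2*k))/2 = -3 + (k + w)/(4*k))
F(z(1, 1), -1) - 1*422 = (1/4)*(-1 - 11*1)/1 - 1*422 = (1/4)*1*(-1 - 11) - 422 = (1/4)*1*(-12) - 422 = -3 - 422 = -425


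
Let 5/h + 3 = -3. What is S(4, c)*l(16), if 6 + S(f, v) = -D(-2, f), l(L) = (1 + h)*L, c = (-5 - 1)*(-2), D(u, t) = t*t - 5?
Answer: -136/3 ≈ -45.333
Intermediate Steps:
h = -5/6 (h = 5/(-3 - 3) = 5/(-6) = 5*(-1/6) = -5/6 ≈ -0.83333)
D(u, t) = -5 + t**2 (D(u, t) = t**2 - 5 = -5 + t**2)
c = 12 (c = -6*(-2) = 12)
l(L) = L/6 (l(L) = (1 - 5/6)*L = L/6)
S(f, v) = -1 - f**2 (S(f, v) = -6 - (-5 + f**2) = -6 + (5 - f**2) = -1 - f**2)
S(4, c)*l(16) = (-1 - 1*4**2)*((1/6)*16) = (-1 - 1*16)*(8/3) = (-1 - 16)*(8/3) = -17*8/3 = -136/3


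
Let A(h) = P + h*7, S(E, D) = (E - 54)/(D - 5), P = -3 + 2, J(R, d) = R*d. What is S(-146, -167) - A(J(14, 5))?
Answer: -20977/43 ≈ -487.84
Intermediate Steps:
P = -1
S(E, D) = (-54 + E)/(-5 + D)
A(h) = -1 + 7*h (A(h) = -1 + h*7 = -1 + 7*h)
S(-146, -167) - A(J(14, 5)) = (-54 - 146)/(-5 - 167) - (-1 + 7*(14*5)) = -200/(-172) - (-1 + 7*70) = -1/172*(-200) - (-1 + 490) = 50/43 - 1*489 = 50/43 - 489 = -20977/43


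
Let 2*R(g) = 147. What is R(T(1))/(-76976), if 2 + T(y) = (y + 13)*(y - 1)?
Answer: -147/153952 ≈ -0.00095484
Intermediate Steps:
T(y) = -2 + (-1 + y)*(13 + y) (T(y) = -2 + (y + 13)*(y - 1) = -2 + (13 + y)*(-1 + y) = -2 + (-1 + y)*(13 + y))
R(g) = 147/2 (R(g) = (½)*147 = 147/2)
R(T(1))/(-76976) = (147/2)/(-76976) = (147/2)*(-1/76976) = -147/153952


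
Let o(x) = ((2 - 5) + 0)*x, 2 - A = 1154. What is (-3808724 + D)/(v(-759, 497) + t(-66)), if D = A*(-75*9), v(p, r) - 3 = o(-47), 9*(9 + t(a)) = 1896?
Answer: -9093372/1037 ≈ -8768.9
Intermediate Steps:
t(a) = 605/3 (t(a) = -9 + (⅑)*1896 = -9 + 632/3 = 605/3)
A = -1152 (A = 2 - 1*1154 = 2 - 1154 = -1152)
o(x) = -3*x (o(x) = (-3 + 0)*x = -3*x)
v(p, r) = 144 (v(p, r) = 3 - 3*(-47) = 3 + 141 = 144)
D = 777600 (D = -(-86400)*9 = -1152*(-675) = 777600)
(-3808724 + D)/(v(-759, 497) + t(-66)) = (-3808724 + 777600)/(144 + 605/3) = -3031124/1037/3 = -3031124*3/1037 = -9093372/1037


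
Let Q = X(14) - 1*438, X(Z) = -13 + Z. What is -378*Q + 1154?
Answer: 166340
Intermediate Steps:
Q = -437 (Q = (-13 + 14) - 1*438 = 1 - 438 = -437)
-378*Q + 1154 = -378*(-437) + 1154 = 165186 + 1154 = 166340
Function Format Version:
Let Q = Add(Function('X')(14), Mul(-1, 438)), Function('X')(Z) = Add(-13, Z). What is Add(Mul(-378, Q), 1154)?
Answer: 166340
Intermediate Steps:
Q = -437 (Q = Add(Add(-13, 14), Mul(-1, 438)) = Add(1, -438) = -437)
Add(Mul(-378, Q), 1154) = Add(Mul(-378, -437), 1154) = Add(165186, 1154) = 166340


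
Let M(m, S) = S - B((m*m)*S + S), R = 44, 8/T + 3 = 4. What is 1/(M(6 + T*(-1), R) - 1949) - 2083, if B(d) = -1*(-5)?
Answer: -3978531/1910 ≈ -2083.0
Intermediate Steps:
T = 8 (T = 8/(-3 + 4) = 8/1 = 8*1 = 8)
B(d) = 5
M(m, S) = -5 + S (M(m, S) = S - 1*5 = S - 5 = -5 + S)
1/(M(6 + T*(-1), R) - 1949) - 2083 = 1/((-5 + 44) - 1949) - 2083 = 1/(39 - 1949) - 2083 = 1/(-1910) - 2083 = -1/1910 - 2083 = -3978531/1910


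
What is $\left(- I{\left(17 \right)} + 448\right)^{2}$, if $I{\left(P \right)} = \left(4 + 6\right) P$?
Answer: $77284$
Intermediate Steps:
$I{\left(P \right)} = 10 P$
$\left(- I{\left(17 \right)} + 448\right)^{2} = \left(- 10 \cdot 17 + 448\right)^{2} = \left(\left(-1\right) 170 + 448\right)^{2} = \left(-170 + 448\right)^{2} = 278^{2} = 77284$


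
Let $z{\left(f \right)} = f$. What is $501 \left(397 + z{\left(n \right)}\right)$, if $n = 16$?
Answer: $206913$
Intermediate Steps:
$501 \left(397 + z{\left(n \right)}\right) = 501 \left(397 + 16\right) = 501 \cdot 413 = 206913$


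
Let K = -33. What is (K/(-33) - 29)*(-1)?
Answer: 28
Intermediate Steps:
(K/(-33) - 29)*(-1) = (-33/(-33) - 29)*(-1) = (-33*(-1/33) - 29)*(-1) = (1 - 29)*(-1) = -28*(-1) = 28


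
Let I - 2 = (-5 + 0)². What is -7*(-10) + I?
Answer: 97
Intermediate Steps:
I = 27 (I = 2 + (-5 + 0)² = 2 + (-5)² = 2 + 25 = 27)
-7*(-10) + I = -7*(-10) + 27 = 70 + 27 = 97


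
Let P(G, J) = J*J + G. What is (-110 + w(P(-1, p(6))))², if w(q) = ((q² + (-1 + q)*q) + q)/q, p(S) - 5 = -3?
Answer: 10816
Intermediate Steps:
p(S) = 2 (p(S) = 5 - 3 = 2)
P(G, J) = G + J² (P(G, J) = J² + G = G + J²)
w(q) = (q + q² + q*(-1 + q))/q (w(q) = ((q² + q*(-1 + q)) + q)/q = (q + q² + q*(-1 + q))/q)
(-110 + w(P(-1, p(6))))² = (-110 + 2*(-1 + 2²))² = (-110 + 2*(-1 + 4))² = (-110 + 2*3)² = (-110 + 6)² = (-104)² = 10816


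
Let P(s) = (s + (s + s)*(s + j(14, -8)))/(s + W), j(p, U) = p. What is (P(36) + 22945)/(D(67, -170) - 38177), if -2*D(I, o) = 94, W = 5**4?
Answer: -15170281/25266064 ≈ -0.60042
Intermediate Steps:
W = 625
D(I, o) = -47 (D(I, o) = -1/2*94 = -47)
P(s) = (s + 2*s*(14 + s))/(625 + s) (P(s) = (s + (s + s)*(s + 14))/(s + 625) = (s + (2*s)*(14 + s))/(625 + s) = (s + 2*s*(14 + s))/(625 + s))
(P(36) + 22945)/(D(67, -170) - 38177) = (36*(29 + 2*36)/(625 + 36) + 22945)/(-47 - 38177) = (36*(29 + 72)/661 + 22945)/(-38224) = (36*(1/661)*101 + 22945)*(-1/38224) = (3636/661 + 22945)*(-1/38224) = (15170281/661)*(-1/38224) = -15170281/25266064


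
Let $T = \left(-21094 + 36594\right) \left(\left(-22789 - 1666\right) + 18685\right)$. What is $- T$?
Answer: $89435000$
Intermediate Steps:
$T = -89435000$ ($T = 15500 \left(\left(-22789 - 1666\right) + 18685\right) = 15500 \left(-24455 + 18685\right) = 15500 \left(-5770\right) = -89435000$)
$- T = \left(-1\right) \left(-89435000\right) = 89435000$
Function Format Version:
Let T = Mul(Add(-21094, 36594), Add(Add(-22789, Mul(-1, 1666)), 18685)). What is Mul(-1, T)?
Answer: 89435000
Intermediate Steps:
T = -89435000 (T = Mul(15500, Add(Add(-22789, -1666), 18685)) = Mul(15500, Add(-24455, 18685)) = Mul(15500, -5770) = -89435000)
Mul(-1, T) = Mul(-1, -89435000) = 89435000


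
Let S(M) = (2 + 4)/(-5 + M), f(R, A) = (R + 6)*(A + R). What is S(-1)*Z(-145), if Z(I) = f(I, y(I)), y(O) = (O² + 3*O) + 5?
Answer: 2842550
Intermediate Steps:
y(O) = 5 + O² + 3*O
f(R, A) = (6 + R)*(A + R)
Z(I) = 30 + 7*I² + 24*I + I*(5 + I² + 3*I) (Z(I) = I² + 6*(5 + I² + 3*I) + 6*I + (5 + I² + 3*I)*I = I² + (30 + 6*I² + 18*I) + 6*I + I*(5 + I² + 3*I) = 30 + 7*I² + 24*I + I*(5 + I² + 3*I))
S(M) = 6/(-5 + M)
S(-1)*Z(-145) = (6/(-5 - 1))*(30 + (-145)³ + 10*(-145)² + 29*(-145)) = (6/(-6))*(30 - 3048625 + 10*21025 - 4205) = (6*(-⅙))*(30 - 3048625 + 210250 - 4205) = -1*(-2842550) = 2842550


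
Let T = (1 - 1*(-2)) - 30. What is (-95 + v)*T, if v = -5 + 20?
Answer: 2160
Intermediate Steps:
v = 15
T = -27 (T = (1 + 2) - 30 = 3 - 30 = -27)
(-95 + v)*T = (-95 + 15)*(-27) = -80*(-27) = 2160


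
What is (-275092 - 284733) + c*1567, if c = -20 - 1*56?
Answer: -678917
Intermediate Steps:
c = -76 (c = -20 - 56 = -76)
(-275092 - 284733) + c*1567 = (-275092 - 284733) - 76*1567 = -559825 - 119092 = -678917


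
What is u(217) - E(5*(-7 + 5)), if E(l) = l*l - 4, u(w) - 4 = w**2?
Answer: 46997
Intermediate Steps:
u(w) = 4 + w**2
E(l) = -4 + l**2 (E(l) = l**2 - 4 = -4 + l**2)
u(217) - E(5*(-7 + 5)) = (4 + 217**2) - (-4 + (5*(-7 + 5))**2) = (4 + 47089) - (-4 + (5*(-2))**2) = 47093 - (-4 + (-10)**2) = 47093 - (-4 + 100) = 47093 - 1*96 = 47093 - 96 = 46997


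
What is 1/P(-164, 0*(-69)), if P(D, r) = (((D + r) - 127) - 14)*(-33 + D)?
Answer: 1/60085 ≈ 1.6643e-5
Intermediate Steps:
P(D, r) = (-33 + D)*(-141 + D + r) (P(D, r) = ((-127 + D + r) - 14)*(-33 + D) = (-141 + D + r)*(-33 + D) = (-33 + D)*(-141 + D + r))
1/P(-164, 0*(-69)) = 1/(4653 + (-164)**2 - 174*(-164) - 0*(-69) - 0*(-69)) = 1/(4653 + 26896 + 28536 - 33*0 - 164*0) = 1/(4653 + 26896 + 28536 + 0 + 0) = 1/60085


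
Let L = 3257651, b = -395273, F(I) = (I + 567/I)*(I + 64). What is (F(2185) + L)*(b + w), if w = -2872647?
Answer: -11670706123070512/437 ≈ -2.6706e+13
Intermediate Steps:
F(I) = (64 + I)*(I + 567/I) (F(I) = (I + 567/I)*(64 + I) = (64 + I)*(I + 567/I))
(F(2185) + L)*(b + w) = ((567 + 2185² + 64*2185 + 36288/2185) + 3257651)*(-395273 - 2872647) = ((567 + 4774225 + 139840 + 36288*(1/2185)) + 3257651)*(-3267920) = ((567 + 4774225 + 139840 + 36288/2185) + 3257651)*(-3267920) = (10738507208/2185 + 3257651)*(-3267920) = (17856474643/2185)*(-3267920) = -11670706123070512/437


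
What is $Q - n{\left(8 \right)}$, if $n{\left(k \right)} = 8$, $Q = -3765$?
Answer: $-3773$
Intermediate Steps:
$Q - n{\left(8 \right)} = -3765 - 8 = -3773$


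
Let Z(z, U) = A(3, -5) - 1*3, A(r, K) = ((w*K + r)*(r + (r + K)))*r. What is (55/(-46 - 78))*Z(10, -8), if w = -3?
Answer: -2805/124 ≈ -22.621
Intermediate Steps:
A(r, K) = r*(K + 2*r)*(r - 3*K) (A(r, K) = ((-3*K + r)*(r + (r + K)))*r = ((r - 3*K)*(r + (K + r)))*r = ((r - 3*K)*(K + 2*r))*r = ((K + 2*r)*(r - 3*K))*r = r*(K + 2*r)*(r - 3*K))
Z(z, U) = 51 (Z(z, U) = 3*(-3*(-5)**2 + 2*3**2 - 5*(-5)*3) - 1*3 = 3*(-3*25 + 2*9 + 75) - 3 = 3*(-75 + 18 + 75) - 3 = 3*18 - 3 = 54 - 3 = 51)
(55/(-46 - 78))*Z(10, -8) = (55/(-46 - 78))*51 = (55/(-124))*51 = (55*(-1/124))*51 = -55/124*51 = -2805/124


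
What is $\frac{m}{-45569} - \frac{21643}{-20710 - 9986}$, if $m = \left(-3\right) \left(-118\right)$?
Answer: $\frac{975383483}{1398786024} \approx 0.69731$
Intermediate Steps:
$m = 354$
$\frac{m}{-45569} - \frac{21643}{-20710 - 9986} = \frac{354}{-45569} - \frac{21643}{-20710 - 9986} = 354 \left(- \frac{1}{45569}\right) - \frac{21643}{-30696} = - \frac{354}{45569} - - \frac{21643}{30696} = - \frac{354}{45569} + \frac{21643}{30696} = \frac{975383483}{1398786024}$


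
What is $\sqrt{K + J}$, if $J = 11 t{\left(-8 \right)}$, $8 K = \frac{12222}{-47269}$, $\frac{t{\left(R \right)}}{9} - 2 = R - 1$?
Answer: $\frac{51 i \sqrt{2381364951}}{94538} \approx 26.326 i$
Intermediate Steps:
$t{\left(R \right)} = 9 + 9 R$ ($t{\left(R \right)} = 18 + 9 \left(R - 1\right) = 18 + 9 \left(-1 + R\right) = 18 + \left(-9 + 9 R\right) = 9 + 9 R$)
$K = - \frac{6111}{189076}$ ($K = \frac{12222 \frac{1}{-47269}}{8} = \frac{12222 \left(- \frac{1}{47269}\right)}{8} = \frac{1}{8} \left(- \frac{12222}{47269}\right) = - \frac{6111}{189076} \approx -0.03232$)
$J = -693$ ($J = 11 \left(9 + 9 \left(-8\right)\right) = 11 \left(9 - 72\right) = 11 \left(-63\right) = -693$)
$\sqrt{K + J} = \sqrt{- \frac{6111}{189076} - 693} = \sqrt{- \frac{131035779}{189076}} = \frac{51 i \sqrt{2381364951}}{94538}$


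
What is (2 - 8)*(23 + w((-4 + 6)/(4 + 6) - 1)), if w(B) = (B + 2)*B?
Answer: -3306/25 ≈ -132.24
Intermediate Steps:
w(B) = B*(2 + B) (w(B) = (2 + B)*B = B*(2 + B))
(2 - 8)*(23 + w((-4 + 6)/(4 + 6) - 1)) = (2 - 8)*(23 + ((-4 + 6)/(4 + 6) - 1)*(2 + ((-4 + 6)/(4 + 6) - 1))) = -6*(23 + (2/10 - 1)*(2 + (2/10 - 1))) = -6*(23 + (2*(⅒) - 1)*(2 + (2*(⅒) - 1))) = -6*(23 + (⅕ - 1)*(2 + (⅕ - 1))) = -6*(23 - 4*(2 - ⅘)/5) = -6*(23 - ⅘*6/5) = -6*(23 - 24/25) = -6*551/25 = -3306/25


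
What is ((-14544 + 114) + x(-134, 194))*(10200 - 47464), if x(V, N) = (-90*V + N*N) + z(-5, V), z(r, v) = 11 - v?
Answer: -1319555504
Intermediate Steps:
x(V, N) = 11 + N**2 - 91*V (x(V, N) = (-90*V + N*N) + (11 - V) = (-90*V + N**2) + (11 - V) = (N**2 - 90*V) + (11 - V) = 11 + N**2 - 91*V)
((-14544 + 114) + x(-134, 194))*(10200 - 47464) = ((-14544 + 114) + (11 + 194**2 - 91*(-134)))*(10200 - 47464) = (-14430 + (11 + 37636 + 12194))*(-37264) = (-14430 + 49841)*(-37264) = 35411*(-37264) = -1319555504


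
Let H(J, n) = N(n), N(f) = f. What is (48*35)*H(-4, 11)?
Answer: 18480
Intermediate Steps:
H(J, n) = n
(48*35)*H(-4, 11) = (48*35)*11 = 1680*11 = 18480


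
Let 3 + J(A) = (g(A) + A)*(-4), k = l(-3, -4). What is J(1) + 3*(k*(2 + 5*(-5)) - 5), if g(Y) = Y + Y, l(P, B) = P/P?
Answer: -99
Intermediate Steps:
l(P, B) = 1
g(Y) = 2*Y
k = 1
J(A) = -3 - 12*A (J(A) = -3 + (2*A + A)*(-4) = -3 + (3*A)*(-4) = -3 - 12*A)
J(1) + 3*(k*(2 + 5*(-5)) - 5) = (-3 - 12*1) + 3*(1*(2 + 5*(-5)) - 5) = (-3 - 12) + 3*(1*(2 - 25) - 5) = -15 + 3*(1*(-23) - 5) = -15 + 3*(-23 - 5) = -15 + 3*(-28) = -15 - 84 = -99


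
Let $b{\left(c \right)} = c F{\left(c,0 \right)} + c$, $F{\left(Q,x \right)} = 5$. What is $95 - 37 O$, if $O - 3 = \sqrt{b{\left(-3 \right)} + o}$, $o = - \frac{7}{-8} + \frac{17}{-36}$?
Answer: $-16 - \frac{37 i \sqrt{2534}}{12} \approx -16.0 - 155.21 i$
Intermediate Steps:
$o = \frac{29}{72}$ ($o = \left(-7\right) \left(- \frac{1}{8}\right) + 17 \left(- \frac{1}{36}\right) = \frac{7}{8} - \frac{17}{36} = \frac{29}{72} \approx 0.40278$)
$b{\left(c \right)} = 6 c$ ($b{\left(c \right)} = c 5 + c = 5 c + c = 6 c$)
$O = 3 + \frac{i \sqrt{2534}}{12}$ ($O = 3 + \sqrt{6 \left(-3\right) + \frac{29}{72}} = 3 + \sqrt{-18 + \frac{29}{72}} = 3 + \sqrt{- \frac{1267}{72}} = 3 + \frac{i \sqrt{2534}}{12} \approx 3.0 + 4.1949 i$)
$95 - 37 O = 95 - 37 \left(3 + \frac{i \sqrt{2534}}{12}\right) = 95 - \left(111 + \frac{37 i \sqrt{2534}}{12}\right) = -16 - \frac{37 i \sqrt{2534}}{12}$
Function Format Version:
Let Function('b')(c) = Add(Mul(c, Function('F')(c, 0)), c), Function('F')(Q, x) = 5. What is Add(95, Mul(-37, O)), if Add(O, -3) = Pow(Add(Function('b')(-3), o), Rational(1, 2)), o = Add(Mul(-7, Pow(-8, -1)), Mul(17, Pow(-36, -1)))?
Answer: Add(-16, Mul(Rational(-37, 12), I, Pow(2534, Rational(1, 2)))) ≈ Add(-16.000, Mul(-155.21, I))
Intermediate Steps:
o = Rational(29, 72) (o = Add(Mul(-7, Rational(-1, 8)), Mul(17, Rational(-1, 36))) = Add(Rational(7, 8), Rational(-17, 36)) = Rational(29, 72) ≈ 0.40278)
Function('b')(c) = Mul(6, c) (Function('b')(c) = Add(Mul(c, 5), c) = Add(Mul(5, c), c) = Mul(6, c))
O = Add(3, Mul(Rational(1, 12), I, Pow(2534, Rational(1, 2)))) (O = Add(3, Pow(Add(Mul(6, -3), Rational(29, 72)), Rational(1, 2))) = Add(3, Pow(Add(-18, Rational(29, 72)), Rational(1, 2))) = Add(3, Pow(Rational(-1267, 72), Rational(1, 2))) = Add(3, Mul(Rational(1, 12), I, Pow(2534, Rational(1, 2)))) ≈ Add(3.0000, Mul(4.1949, I)))
Add(95, Mul(-37, O)) = Add(95, Mul(-37, Add(3, Mul(Rational(1, 12), I, Pow(2534, Rational(1, 2)))))) = Add(95, Add(-111, Mul(Rational(-37, 12), I, Pow(2534, Rational(1, 2))))) = Add(-16, Mul(Rational(-37, 12), I, Pow(2534, Rational(1, 2))))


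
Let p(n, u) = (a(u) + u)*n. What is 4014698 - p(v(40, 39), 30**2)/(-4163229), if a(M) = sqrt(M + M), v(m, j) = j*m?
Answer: 1857123171538/462581 + 5200*sqrt(2)/462581 ≈ 4.0147e+6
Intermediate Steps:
a(M) = sqrt(2)*sqrt(M) (a(M) = sqrt(2*M) = sqrt(2)*sqrt(M))
p(n, u) = n*(u + sqrt(2)*sqrt(u)) (p(n, u) = (sqrt(2)*sqrt(u) + u)*n = (u + sqrt(2)*sqrt(u))*n = n*(u + sqrt(2)*sqrt(u)))
4014698 - p(v(40, 39), 30**2)/(-4163229) = 4014698 - (39*40)*(30**2 + sqrt(2)*sqrt(30**2))/(-4163229) = 4014698 - 1560*(900 + sqrt(2)*sqrt(900))*(-1)/4163229 = 4014698 - 1560*(900 + sqrt(2)*30)*(-1)/4163229 = 4014698 - 1560*(900 + 30*sqrt(2))*(-1)/4163229 = 4014698 - (1404000 + 46800*sqrt(2))*(-1)/4163229 = 4014698 - (-156000/462581 - 5200*sqrt(2)/462581) = 4014698 + (156000/462581 + 5200*sqrt(2)/462581) = 1857123171538/462581 + 5200*sqrt(2)/462581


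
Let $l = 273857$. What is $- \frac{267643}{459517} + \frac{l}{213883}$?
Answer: $\frac{68597659300}{98282874511} \approx 0.69796$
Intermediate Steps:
$- \frac{267643}{459517} + \frac{l}{213883} = - \frac{267643}{459517} + \frac{273857}{213883} = \frac{68597659300}{98282874511}$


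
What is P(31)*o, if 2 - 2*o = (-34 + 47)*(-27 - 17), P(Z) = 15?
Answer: 4305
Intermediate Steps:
o = 287 (o = 1 - (-34 + 47)*(-27 - 17)/2 = 1 - 13*(-44)/2 = 1 - 1/2*(-572) = 1 + 286 = 287)
P(31)*o = 15*287 = 4305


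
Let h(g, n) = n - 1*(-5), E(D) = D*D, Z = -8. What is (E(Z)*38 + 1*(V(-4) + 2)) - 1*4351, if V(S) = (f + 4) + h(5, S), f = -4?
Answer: -1916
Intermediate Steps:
E(D) = D**2
h(g, n) = 5 + n (h(g, n) = n + 5 = 5 + n)
V(S) = 5 + S (V(S) = (-4 + 4) + (5 + S) = 0 + (5 + S) = 5 + S)
(E(Z)*38 + 1*(V(-4) + 2)) - 1*4351 = ((-8)**2*38 + 1*((5 - 4) + 2)) - 1*4351 = (64*38 + 1*(1 + 2)) - 4351 = (2432 + 1*3) - 4351 = (2432 + 3) - 4351 = 2435 - 4351 = -1916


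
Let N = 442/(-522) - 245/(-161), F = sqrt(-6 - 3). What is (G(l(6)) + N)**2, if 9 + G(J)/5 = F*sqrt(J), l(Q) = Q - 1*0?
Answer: 22151550739/36036009 - 2660830*I*sqrt(6)/2001 ≈ 614.71 - 3257.2*I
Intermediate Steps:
l(Q) = Q (l(Q) = Q + 0 = Q)
F = 3*I (F = sqrt(-9) = 3*I ≈ 3.0*I)
N = 4052/6003 (N = 442*(-1/522) - 245*(-1/161) = -221/261 + 35/23 = 4052/6003 ≈ 0.67500)
G(J) = -45 + 15*I*sqrt(J) (G(J) = -45 + 5*((3*I)*sqrt(J)) = -45 + 5*(3*I*sqrt(J)) = -45 + 15*I*sqrt(J))
(G(l(6)) + N)**2 = ((-45 + 15*I*sqrt(6)) + 4052/6003)**2 = (-266083/6003 + 15*I*sqrt(6))**2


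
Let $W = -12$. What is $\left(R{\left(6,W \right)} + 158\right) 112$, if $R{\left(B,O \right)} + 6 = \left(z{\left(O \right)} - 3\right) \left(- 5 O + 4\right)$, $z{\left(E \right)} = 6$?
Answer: $38528$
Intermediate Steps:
$R{\left(B,O \right)} = 6 - 15 O$ ($R{\left(B,O \right)} = -6 + \left(6 - 3\right) \left(- 5 O + 4\right) = -6 + 3 \left(4 - 5 O\right) = -6 - \left(-12 + 15 O\right) = 6 - 15 O$)
$\left(R{\left(6,W \right)} + 158\right) 112 = \left(\left(6 - -180\right) + 158\right) 112 = \left(\left(6 + 180\right) + 158\right) 112 = \left(186 + 158\right) 112 = 344 \cdot 112 = 38528$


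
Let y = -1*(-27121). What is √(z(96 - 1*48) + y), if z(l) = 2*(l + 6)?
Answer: √27229 ≈ 165.01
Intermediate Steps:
z(l) = 12 + 2*l (z(l) = 2*(6 + l) = 12 + 2*l)
y = 27121
√(z(96 - 1*48) + y) = √((12 + 2*(96 - 1*48)) + 27121) = √((12 + 2*(96 - 48)) + 27121) = √((12 + 2*48) + 27121) = √((12 + 96) + 27121) = √(108 + 27121) = √27229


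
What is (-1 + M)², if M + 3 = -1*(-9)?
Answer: 25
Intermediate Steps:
M = 6 (M = -3 - 1*(-9) = -3 + 9 = 6)
(-1 + M)² = (-1 + 6)² = 5² = 25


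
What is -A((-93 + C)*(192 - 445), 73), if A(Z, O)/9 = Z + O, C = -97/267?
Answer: -18978825/89 ≈ -2.1325e+5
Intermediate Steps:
C = -97/267 (C = -97*1/267 = -97/267 ≈ -0.36330)
A(Z, O) = 9*O + 9*Z (A(Z, O) = 9*(Z + O) = 9*(O + Z) = 9*O + 9*Z)
-A((-93 + C)*(192 - 445), 73) = -(9*73 + 9*((-93 - 97/267)*(192 - 445))) = -(657 + 9*(-24928/267*(-253))) = -(657 + 9*(6306784/267)) = -(657 + 18920352/89) = -1*18978825/89 = -18978825/89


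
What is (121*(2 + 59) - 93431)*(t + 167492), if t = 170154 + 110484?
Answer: -38561586500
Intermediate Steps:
t = 280638
(121*(2 + 59) - 93431)*(t + 167492) = (121*(2 + 59) - 93431)*(280638 + 167492) = (121*61 - 93431)*448130 = (7381 - 93431)*448130 = -86050*448130 = -38561586500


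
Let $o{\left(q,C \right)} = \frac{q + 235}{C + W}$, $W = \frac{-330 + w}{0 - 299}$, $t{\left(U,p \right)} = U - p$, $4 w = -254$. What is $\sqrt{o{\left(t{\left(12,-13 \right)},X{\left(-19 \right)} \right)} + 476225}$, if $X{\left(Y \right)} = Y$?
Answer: $\frac{\sqrt{236688423065}}{705} \approx 690.08$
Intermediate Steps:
$w = - \frac{127}{2}$ ($w = \frac{1}{4} \left(-254\right) = - \frac{127}{2} \approx -63.5$)
$W = \frac{787}{598}$ ($W = \frac{-330 - \frac{127}{2}}{0 - 299} = - \frac{787}{2 \left(-299\right)} = \left(- \frac{787}{2}\right) \left(- \frac{1}{299}\right) = \frac{787}{598} \approx 1.3161$)
$o{\left(q,C \right)} = \frac{235 + q}{\frac{787}{598} + C}$ ($o{\left(q,C \right)} = \frac{q + 235}{C + \frac{787}{598}} = \frac{235 + q}{\frac{787}{598} + C}$)
$\sqrt{o{\left(t{\left(12,-13 \right)},X{\left(-19 \right)} \right)} + 476225} = \sqrt{\frac{598 \left(235 + \left(12 - -13\right)\right)}{787 + 598 \left(-19\right)} + 476225} = \sqrt{\frac{598 \left(235 + \left(12 + 13\right)\right)}{787 - 11362} + 476225} = \sqrt{\frac{598 \left(235 + 25\right)}{-10575} + 476225} = \sqrt{598 \left(- \frac{1}{10575}\right) 260 + 476225} = \sqrt{- \frac{31096}{2115} + 476225} = \sqrt{\frac{1007184779}{2115}} = \frac{\sqrt{236688423065}}{705}$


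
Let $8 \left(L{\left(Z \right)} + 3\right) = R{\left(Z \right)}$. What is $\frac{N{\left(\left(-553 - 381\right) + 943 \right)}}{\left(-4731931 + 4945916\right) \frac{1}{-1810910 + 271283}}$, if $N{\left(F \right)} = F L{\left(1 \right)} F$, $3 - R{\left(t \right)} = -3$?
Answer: $\frac{1122388083}{855940} \approx 1311.3$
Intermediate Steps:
$R{\left(t \right)} = 6$ ($R{\left(t \right)} = 3 - -3 = 3 + 3 = 6$)
$L{\left(Z \right)} = - \frac{9}{4}$ ($L{\left(Z \right)} = -3 + \frac{1}{8} \cdot 6 = -3 + \frac{3}{4} = - \frac{9}{4}$)
$N{\left(F \right)} = - \frac{9 F^{2}}{4}$ ($N{\left(F \right)} = F \left(- \frac{9}{4}\right) F = - \frac{9 F}{4} F = - \frac{9 F^{2}}{4}$)
$\frac{N{\left(\left(-553 - 381\right) + 943 \right)}}{\left(-4731931 + 4945916\right) \frac{1}{-1810910 + 271283}} = \frac{\left(- \frac{9}{4}\right) \left(\left(-553 - 381\right) + 943\right)^{2}}{\left(-4731931 + 4945916\right) \frac{1}{-1810910 + 271283}} = \frac{\left(- \frac{9}{4}\right) \left(-934 + 943\right)^{2}}{213985 \frac{1}{-1539627}} = \frac{\left(- \frac{9}{4}\right) 9^{2}}{213985 \left(- \frac{1}{1539627}\right)} = \frac{\left(- \frac{9}{4}\right) 81}{- \frac{213985}{1539627}} = \left(- \frac{729}{4}\right) \left(- \frac{1539627}{213985}\right) = \frac{1122388083}{855940}$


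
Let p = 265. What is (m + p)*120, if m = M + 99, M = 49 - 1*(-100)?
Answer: 61560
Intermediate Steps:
M = 149 (M = 49 + 100 = 149)
m = 248 (m = 149 + 99 = 248)
(m + p)*120 = (248 + 265)*120 = 513*120 = 61560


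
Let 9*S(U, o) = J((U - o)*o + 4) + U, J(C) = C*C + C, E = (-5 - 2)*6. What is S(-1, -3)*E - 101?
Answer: -317/3 ≈ -105.67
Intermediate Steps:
E = -42 (E = -7*6 = -42)
J(C) = C + C² (J(C) = C² + C = C + C²)
S(U, o) = U/9 + (4 + o*(U - o))*(5 + o*(U - o))/9 (S(U, o) = (((U - o)*o + 4)*(1 + ((U - o)*o + 4)) + U)/9 = ((o*(U - o) + 4)*(1 + (o*(U - o) + 4)) + U)/9 = ((4 + o*(U - o))*(1 + (4 + o*(U - o))) + U)/9 = ((4 + o*(U - o))*(5 + o*(U - o)) + U)/9 = (U + (4 + o*(U - o))*(5 + o*(U - o)))/9 = U/9 + (4 + o*(U - o))*(5 + o*(U - o))/9)
S(-1, -3)*E - 101 = ((⅑)*(-1) + (4 - 1*(-3)² - 1*(-3))*(5 - 1*(-3)² - 1*(-3))/9)*(-42) - 101 = (-⅑ + (4 - 1*9 + 3)*(5 - 1*9 + 3)/9)*(-42) - 101 = (-⅑ + (4 - 9 + 3)*(5 - 9 + 3)/9)*(-42) - 101 = (-⅑ + (⅑)*(-2)*(-1))*(-42) - 101 = (-⅑ + 2/9)*(-42) - 101 = (⅑)*(-42) - 101 = -14/3 - 101 = -317/3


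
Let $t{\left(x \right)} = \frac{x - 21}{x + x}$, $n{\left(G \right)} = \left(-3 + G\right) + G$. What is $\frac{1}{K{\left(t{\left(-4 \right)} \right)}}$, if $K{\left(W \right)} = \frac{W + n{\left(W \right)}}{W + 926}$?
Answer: $\frac{7433}{51} \approx 145.75$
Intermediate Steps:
$n{\left(G \right)} = -3 + 2 G$
$t{\left(x \right)} = \frac{-21 + x}{2 x}$
$K{\left(W \right)} = \frac{-3 + 3 W}{926 + W}$ ($K{\left(W \right)} = \frac{W + \left(-3 + 2 W\right)}{W + 926} = \frac{-3 + 3 W}{926 + W}$)
$\frac{1}{K{\left(t{\left(-4 \right)} \right)}} = \frac{1}{3 \frac{1}{926 + \frac{-21 - 4}{2 \left(-4\right)}} \left(-1 + \frac{-21 - 4}{2 \left(-4\right)}\right)} = \frac{1}{3 \frac{1}{926 + \frac{1}{2} \left(- \frac{1}{4}\right) \left(-25\right)} \left(-1 + \frac{1}{2} \left(- \frac{1}{4}\right) \left(-25\right)\right)} = \frac{1}{3 \frac{1}{926 + \frac{25}{8}} \left(-1 + \frac{25}{8}\right)} = \frac{1}{3 \frac{1}{\frac{7433}{8}} \cdot \frac{17}{8}} = \frac{1}{3 \cdot \frac{8}{7433} \cdot \frac{17}{8}} = \frac{1}{\frac{51}{7433}} = \frac{7433}{51}$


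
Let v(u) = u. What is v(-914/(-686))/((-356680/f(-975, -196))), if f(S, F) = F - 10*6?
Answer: 14624/15292655 ≈ 0.00095628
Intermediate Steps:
f(S, F) = -60 + F (f(S, F) = F - 60 = -60 + F)
v(-914/(-686))/((-356680/f(-975, -196))) = (-914/(-686))/((-356680/(-60 - 196))) = (-914*(-1/686))/((-356680/(-256))) = 457/(343*((-356680*(-1/256)))) = 457/(343*(44585/32)) = (457/343)*(32/44585) = 14624/15292655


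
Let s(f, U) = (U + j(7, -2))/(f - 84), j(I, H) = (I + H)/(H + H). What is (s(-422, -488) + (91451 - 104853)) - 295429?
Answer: -625071987/2024 ≈ -3.0883e+5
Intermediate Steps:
j(I, H) = (H + I)/(2*H) (j(I, H) = (H + I)/((2*H)) = (H + I)*(1/(2*H)) = (H + I)/(2*H))
s(f, U) = (-5/4 + U)/(-84 + f) (s(f, U) = (U + (1/2)*(-2 + 7)/(-2))/(f - 84) = (U + (1/2)*(-1/2)*5)/(-84 + f) = (U - 5/4)/(-84 + f) = (-5/4 + U)/(-84 + f))
(s(-422, -488) + (91451 - 104853)) - 295429 = ((-5/4 - 488)/(-84 - 422) + (91451 - 104853)) - 295429 = (-1957/4/(-506) - 13402) - 295429 = (-1/506*(-1957/4) - 13402) - 295429 = (1957/2024 - 13402) - 295429 = -27123691/2024 - 295429 = -625071987/2024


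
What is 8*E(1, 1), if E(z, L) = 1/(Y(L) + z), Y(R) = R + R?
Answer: 8/3 ≈ 2.6667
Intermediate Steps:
Y(R) = 2*R
E(z, L) = 1/(z + 2*L) (E(z, L) = 1/(2*L + z) = 1/(z + 2*L))
8*E(1, 1) = 8/(1 + 2*1) = 8/(1 + 2) = 8/3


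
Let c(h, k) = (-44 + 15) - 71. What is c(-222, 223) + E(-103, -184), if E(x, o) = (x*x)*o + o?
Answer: -1952340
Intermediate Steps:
c(h, k) = -100 (c(h, k) = -29 - 71 = -100)
E(x, o) = o + o*x² (E(x, o) = x²*o + o = o*x² + o = o + o*x²)
c(-222, 223) + E(-103, -184) = -100 - 184*(1 + (-103)²) = -100 - 184*(1 + 10609) = -100 - 184*10610 = -100 - 1952240 = -1952340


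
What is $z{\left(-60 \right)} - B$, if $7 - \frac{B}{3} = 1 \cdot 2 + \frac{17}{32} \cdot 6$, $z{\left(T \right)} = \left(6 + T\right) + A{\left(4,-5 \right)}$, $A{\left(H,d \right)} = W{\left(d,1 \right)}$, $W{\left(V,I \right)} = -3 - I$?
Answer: $- \frac{1015}{16} \approx -63.438$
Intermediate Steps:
$A{\left(H,d \right)} = -4$ ($A{\left(H,d \right)} = -3 - 1 = -4$)
$z{\left(T \right)} = 2 + T$ ($z{\left(T \right)} = \left(6 + T\right) - 4 = 2 + T$)
$B = \frac{87}{16}$ ($B = 21 - 3 \left(1 \cdot 2 + \frac{17}{32} \cdot 6\right) = 21 - 3 \left(2 + 17 \cdot \frac{1}{32} \cdot 6\right) = 21 - 3 \left(2 + \frac{17}{32} \cdot 6\right) = 21 - 3 \left(2 + \frac{51}{16}\right) = 21 - \frac{249}{16} = \frac{87}{16} \approx 5.4375$)
$z{\left(-60 \right)} - B = \left(2 - 60\right) - \frac{87}{16} = -58 - \frac{87}{16} = - \frac{1015}{16}$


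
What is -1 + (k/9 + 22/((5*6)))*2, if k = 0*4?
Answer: 7/15 ≈ 0.46667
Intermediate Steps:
k = 0
-1 + (k/9 + 22/((5*6)))*2 = -1 + (0/9 + 22/((5*6)))*2 = -1 + (0*(⅑) + 22/30)*2 = -1 + (0 + 22*(1/30))*2 = -1 + (0 + 11/15)*2 = -1 + (11/15)*2 = -1 + 22/15 = 7/15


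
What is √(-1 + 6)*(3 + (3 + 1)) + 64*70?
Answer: 4480 + 7*√5 ≈ 4495.7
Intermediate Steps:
√(-1 + 6)*(3 + (3 + 1)) + 64*70 = √5*(3 + 4) + 4480 = √5*7 + 4480 = 7*√5 + 4480 = 4480 + 7*√5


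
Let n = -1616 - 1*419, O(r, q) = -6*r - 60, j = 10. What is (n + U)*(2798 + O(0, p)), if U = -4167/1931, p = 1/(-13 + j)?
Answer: -10770612976/1931 ≈ -5.5777e+6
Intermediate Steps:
p = -1/3 (p = 1/(-13 + 10) = 1/(-3) = -1/3 ≈ -0.33333)
O(r, q) = -60 - 6*r
n = -2035 (n = -1616 - 419 = -2035)
U = -4167/1931 (U = -4167*1/1931 = -4167/1931 ≈ -2.1579)
(n + U)*(2798 + O(0, p)) = (-2035 - 4167/1931)*(2798 + (-60 - 6*0)) = -3933752*(2798 + (-60 + 0))/1931 = -3933752*(2798 - 60)/1931 = -3933752/1931*2738 = -10770612976/1931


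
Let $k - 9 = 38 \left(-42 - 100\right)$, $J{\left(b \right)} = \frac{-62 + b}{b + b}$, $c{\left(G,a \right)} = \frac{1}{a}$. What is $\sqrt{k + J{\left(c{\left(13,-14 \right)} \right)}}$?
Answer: $\frac{i \sqrt{19810}}{2} \approx 70.374 i$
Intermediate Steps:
$J{\left(b \right)} = \frac{-62 + b}{2 b}$
$k = -5387$ ($k = 9 + 38 \left(-42 - 100\right) = 9 + 38 \left(-142\right) = 9 - 5396 = -5387$)
$\sqrt{k + J{\left(c{\left(13,-14 \right)} \right)}} = \sqrt{-5387 + \frac{-62 + \frac{1}{-14}}{2 \frac{1}{-14}}} = \sqrt{-5387 + \frac{-62 - \frac{1}{14}}{2 \left(- \frac{1}{14}\right)}} = \sqrt{-5387 + \frac{1}{2} \left(-14\right) \left(- \frac{869}{14}\right)} = \sqrt{-5387 + \frac{869}{2}} = \sqrt{- \frac{9905}{2}} = \frac{i \sqrt{19810}}{2}$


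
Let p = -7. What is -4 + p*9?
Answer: -67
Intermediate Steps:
-4 + p*9 = -4 - 7*9 = -4 - 63 = -67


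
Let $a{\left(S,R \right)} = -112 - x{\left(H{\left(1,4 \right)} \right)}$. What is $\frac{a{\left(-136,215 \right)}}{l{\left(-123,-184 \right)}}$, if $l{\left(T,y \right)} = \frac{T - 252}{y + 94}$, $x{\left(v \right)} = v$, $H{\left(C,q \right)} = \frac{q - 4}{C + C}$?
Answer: $- \frac{672}{25} \approx -26.88$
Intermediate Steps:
$H{\left(C,q \right)} = \frac{-4 + q}{2 C}$
$l{\left(T,y \right)} = \frac{-252 + T}{94 + y}$
$a{\left(S,R \right)} = -112$ ($a{\left(S,R \right)} = -112 - \frac{-4 + 4}{2 \cdot 1} = -112 - \frac{1}{2} \cdot 1 \cdot 0 = -112 - 0 = -112 + 0 = -112$)
$\frac{a{\left(-136,215 \right)}}{l{\left(-123,-184 \right)}} = - \frac{112}{\frac{1}{94 - 184} \left(-252 - 123\right)} = - \frac{112}{\frac{1}{-90} \left(-375\right)} = - \frac{112}{\left(- \frac{1}{90}\right) \left(-375\right)} = - \frac{112}{\frac{25}{6}} = \left(-112\right) \frac{6}{25} = - \frac{672}{25}$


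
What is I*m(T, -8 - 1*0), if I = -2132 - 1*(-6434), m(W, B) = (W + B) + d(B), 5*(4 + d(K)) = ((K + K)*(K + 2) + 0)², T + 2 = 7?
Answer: 39496662/5 ≈ 7.8993e+6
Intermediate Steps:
T = 5 (T = -2 + 7 = 5)
d(K) = -4 + 4*K²*(2 + K)²/5 (d(K) = -4 + ((K + K)*(K + 2) + 0)²/5 = -4 + ((2*K)*(2 + K) + 0)²/5 = -4 + (2*K*(2 + K) + 0)²/5 = -4 + (2*K*(2 + K))²/5 = -4 + (4*K²*(2 + K)²)/5 = -4 + 4*K²*(2 + K)²/5)
m(W, B) = -4 + B + W + 4*B²*(2 + B)²/5 (m(W, B) = (W + B) + (-4 + 4*B²*(2 + B)²/5) = (B + W) + (-4 + 4*B²*(2 + B)²/5) = -4 + B + W + 4*B²*(2 + B)²/5)
I = 4302 (I = -2132 + 6434 = 4302)
I*m(T, -8 - 1*0) = 4302*(-4 + (-8 - 1*0) + 5 + 4*(-8 - 1*0)²*(2 + (-8 - 1*0))²/5) = 4302*(-4 + (-8 + 0) + 5 + 4*(-8 + 0)²*(2 + (-8 + 0))²/5) = 4302*(-4 - 8 + 5 + (⅘)*(-8)²*(2 - 8)²) = 4302*(-4 - 8 + 5 + (⅘)*64*(-6)²) = 4302*(-4 - 8 + 5 + (⅘)*64*36) = 4302*(-4 - 8 + 5 + 9216/5) = 4302*(9181/5) = 39496662/5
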